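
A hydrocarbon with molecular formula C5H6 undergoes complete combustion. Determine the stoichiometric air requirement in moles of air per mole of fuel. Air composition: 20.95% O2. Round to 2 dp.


Balanced combustion: C5H6 + 6.5 O2 -> 5 CO2 + 3 H2O
O2 needed = C + H/4 = 5 + 6/4 = 6.50 moles
Air moles = O2 / 0.2095 = 6.50 / 0.2095 = 31.03 moles air


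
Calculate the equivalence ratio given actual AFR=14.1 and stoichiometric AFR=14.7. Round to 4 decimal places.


phi = AFR_stoich / AFR_actual
phi = 14.7 / 14.1 = 1.0426


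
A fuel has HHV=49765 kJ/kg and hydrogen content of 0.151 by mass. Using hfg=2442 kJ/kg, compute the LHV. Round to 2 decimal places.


LHV = HHV - hfg * 9 * H
Water correction = 2442 * 9 * 0.151 = 3318.678 kJ/kg
LHV = 49765 - 3318.678 = 46446.32 kJ/kg


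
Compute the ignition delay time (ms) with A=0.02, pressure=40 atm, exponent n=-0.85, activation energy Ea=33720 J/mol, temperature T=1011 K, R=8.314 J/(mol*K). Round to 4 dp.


tau = A * P^n * exp(Ea/(R*T))
P^n = 40^(-0.85) = 0.04347594
Ea/(R*T) = 33720/(8.314*1011) = 4.011681
exp(Ea/(R*T)) = 55.239650
tau = 0.02 * 0.04347594 * 55.239650 = 0.0480 ms


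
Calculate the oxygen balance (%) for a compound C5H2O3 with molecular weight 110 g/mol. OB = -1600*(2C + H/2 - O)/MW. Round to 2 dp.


OB = -1600 * (2C + H/2 - O) / MW
Inner = 2*5 + 2/2 - 3 = 8.00
OB = -1600 * 8.00 / 110 = -116.36%


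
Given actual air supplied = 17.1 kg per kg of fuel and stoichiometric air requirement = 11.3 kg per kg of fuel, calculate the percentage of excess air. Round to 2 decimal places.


Excess air = actual - stoichiometric = 17.1 - 11.3 = 5.80 kg/kg fuel
Excess air % = (excess / stoich) * 100 = (5.80 / 11.3) * 100 = 51.33%


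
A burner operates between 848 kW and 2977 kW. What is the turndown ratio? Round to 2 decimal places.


TDR = Q_max / Q_min
TDR = 2977 / 848 = 3.51


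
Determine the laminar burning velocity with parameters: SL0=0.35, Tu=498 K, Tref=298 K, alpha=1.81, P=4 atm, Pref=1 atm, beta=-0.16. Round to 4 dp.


SL = SL0 * (Tu/Tref)^alpha * (P/Pref)^beta
T ratio = 498/298 = 1.67114094
(T ratio)^alpha = 1.67114094^1.81 = 2.533108
(P/Pref)^beta = 4^(-0.16) = 0.801070
SL = 0.35 * 2.533108 * 0.801070 = 0.7102 m/s


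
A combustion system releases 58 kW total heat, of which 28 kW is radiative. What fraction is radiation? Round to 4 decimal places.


f_rad = Q_rad / Q_total
f_rad = 28 / 58 = 0.4828


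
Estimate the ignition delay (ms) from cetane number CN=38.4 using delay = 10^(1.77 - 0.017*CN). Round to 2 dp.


delay = 10^(1.77 - 0.017*CN)
Exponent = 1.77 - 0.017*38.4 = 1.1172
delay = 10^1.1172 = 13.10 ms


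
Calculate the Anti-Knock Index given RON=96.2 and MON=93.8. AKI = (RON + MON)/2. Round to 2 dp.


AKI = (RON + MON) / 2
AKI = (96.2 + 93.8) / 2
AKI = 190.0 / 2 = 95.00


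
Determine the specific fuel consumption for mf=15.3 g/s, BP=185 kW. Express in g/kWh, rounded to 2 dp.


SFC = (mf / BP) * 3600
Rate = 15.3 / 185 = 0.082703 g/(s*kW)
SFC = 0.082703 * 3600 = 297.73 g/kWh


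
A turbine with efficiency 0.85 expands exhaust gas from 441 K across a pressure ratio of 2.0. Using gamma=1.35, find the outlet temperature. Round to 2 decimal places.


T_out = T_in * (1 - eta * (1 - PR^(-(gamma-1)/gamma)))
Exponent = -(1.35-1)/1.35 = -0.25925926
PR^exp = 2.0^(-0.25925926) = 0.83551680
Factor = 1 - 0.85*(1 - 0.83551680) = 0.86018928
T_out = 441 * 0.86018928 = 379.34 K


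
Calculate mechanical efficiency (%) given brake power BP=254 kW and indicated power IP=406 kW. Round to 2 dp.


eta_mech = (BP / IP) * 100
Ratio = 254 / 406 = 0.6256
eta_mech = 0.6256 * 100 = 62.56%


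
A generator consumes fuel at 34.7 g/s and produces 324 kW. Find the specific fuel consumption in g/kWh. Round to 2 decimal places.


SFC = (mf / BP) * 3600
Rate = 34.7 / 324 = 0.107099 g/(s*kW)
SFC = 0.107099 * 3600 = 385.56 g/kWh


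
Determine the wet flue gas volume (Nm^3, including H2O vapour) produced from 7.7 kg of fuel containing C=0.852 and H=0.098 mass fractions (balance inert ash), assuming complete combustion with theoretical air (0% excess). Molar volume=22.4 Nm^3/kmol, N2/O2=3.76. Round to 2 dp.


Per kg fuel: CO2 = (C/12 kmol)*22.4 = (0.852/12)*22.4 = 1.59040 Nm^3
Per kg fuel: H2O = (H/2 kmol)*22.4 = (0.098/2)*22.4 = 1.09760 Nm^3
O2 needed per kg fuel = C/12 + H/4 = 0.852/12 + 0.098/4 = 0.09550000 kmol
Per kg fuel: N2 = O2*3.76*22.4 = 0.09550000*3.76*22.4 = 8.04339 Nm^3
Total per kg = 1.59040 + 1.09760 + 8.04339 = 10.73139 Nm^3
Total = 10.73139 * 7.7 = 82.63 Nm^3


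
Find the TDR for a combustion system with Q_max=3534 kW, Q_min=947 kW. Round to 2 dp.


TDR = Q_max / Q_min
TDR = 3534 / 947 = 3.73


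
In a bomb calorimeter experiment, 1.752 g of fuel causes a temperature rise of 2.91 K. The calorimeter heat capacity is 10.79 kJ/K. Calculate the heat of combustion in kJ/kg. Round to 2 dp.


Hc = C_cal * delta_T / m_fuel
Q_released = 10.79 * 2.91 = 31.3989 kJ
m_fuel = 1.752 g = 1.752/1000 kg = 0.001752 kg
Hc = 31.3989 / 0.001752 = 17921.75 kJ/kg


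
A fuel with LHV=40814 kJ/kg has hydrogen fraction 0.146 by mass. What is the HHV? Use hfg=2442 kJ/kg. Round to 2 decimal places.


HHV = LHV + hfg * 9 * H
Water addition = 2442 * 9 * 0.146 = 3208.788 kJ/kg
HHV = 40814 + 3208.788 = 44022.79 kJ/kg


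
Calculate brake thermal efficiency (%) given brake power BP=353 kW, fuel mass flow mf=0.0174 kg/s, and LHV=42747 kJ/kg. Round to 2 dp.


eta_BTE = (BP / (mf * LHV)) * 100
Denominator = 0.0174 * 42747 = 743.7978 kW
eta_BTE = (353 / 743.7978) * 100 = 47.46%


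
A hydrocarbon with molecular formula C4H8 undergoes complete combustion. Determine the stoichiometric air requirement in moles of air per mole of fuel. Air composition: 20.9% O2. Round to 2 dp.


Balanced combustion: C4H8 + 6 O2 -> 4 CO2 + 4 H2O
O2 needed = C + H/4 = 4 + 8/4 = 6.00 moles
Air moles = O2 / 0.209 = 6.00 / 0.209 = 28.71 moles air


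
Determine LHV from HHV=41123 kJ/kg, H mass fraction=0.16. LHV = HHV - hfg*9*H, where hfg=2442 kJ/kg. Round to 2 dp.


LHV = HHV - hfg * 9 * H
Water correction = 2442 * 9 * 0.16 = 3516.480 kJ/kg
LHV = 41123 - 3516.480 = 37606.52 kJ/kg


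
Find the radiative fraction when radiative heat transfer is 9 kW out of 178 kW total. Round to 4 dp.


f_rad = Q_rad / Q_total
f_rad = 9 / 178 = 0.0506


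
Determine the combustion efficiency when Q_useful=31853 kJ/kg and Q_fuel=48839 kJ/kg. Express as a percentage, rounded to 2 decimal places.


Efficiency = (Q_useful / Q_fuel) * 100
Efficiency = (31853 / 48839) * 100
Efficiency = 0.6522 * 100 = 65.22%


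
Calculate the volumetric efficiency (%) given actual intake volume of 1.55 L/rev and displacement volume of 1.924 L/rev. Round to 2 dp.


eta_v = (V_actual / V_disp) * 100
Ratio = 1.55 / 1.924 = 0.8056
eta_v = 0.8056 * 100 = 80.56%


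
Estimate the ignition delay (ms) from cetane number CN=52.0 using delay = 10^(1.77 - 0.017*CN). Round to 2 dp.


delay = 10^(1.77 - 0.017*CN)
Exponent = 1.77 - 0.017*52.0 = 0.8860
delay = 10^0.8860 = 7.69 ms


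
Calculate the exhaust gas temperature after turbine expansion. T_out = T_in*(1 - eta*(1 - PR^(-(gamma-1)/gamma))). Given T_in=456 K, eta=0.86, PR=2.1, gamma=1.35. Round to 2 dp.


T_out = T_in * (1 - eta * (1 - PR^(-(gamma-1)/gamma)))
Exponent = -(1.35-1)/1.35 = -0.25925926
PR^exp = 2.1^(-0.25925926) = 0.82501466
Factor = 1 - 0.86*(1 - 0.82501466) = 0.84951261
T_out = 456 * 0.84951261 = 387.38 K


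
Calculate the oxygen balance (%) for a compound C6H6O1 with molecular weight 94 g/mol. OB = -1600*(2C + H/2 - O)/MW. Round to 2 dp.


OB = -1600 * (2C + H/2 - O) / MW
Inner = 2*6 + 6/2 - 1 = 14.00
OB = -1600 * 14.00 / 94 = -238.30%


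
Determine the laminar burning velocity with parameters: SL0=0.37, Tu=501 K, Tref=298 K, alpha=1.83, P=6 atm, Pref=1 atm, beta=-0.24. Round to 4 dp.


SL = SL0 * (Tu/Tref)^alpha * (P/Pref)^beta
T ratio = 501/298 = 1.68120805
(T ratio)^alpha = 1.68120805^1.83 = 2.587541
(P/Pref)^beta = 6^(-0.24) = 0.650495
SL = 0.37 * 2.587541 * 0.650495 = 0.6228 m/s


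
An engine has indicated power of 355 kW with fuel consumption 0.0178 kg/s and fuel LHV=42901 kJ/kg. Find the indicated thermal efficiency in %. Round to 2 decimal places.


eta_ith = (IP / (mf * LHV)) * 100
Denominator = 0.0178 * 42901 = 763.6378 kW
eta_ith = (355 / 763.6378) * 100 = 46.49%


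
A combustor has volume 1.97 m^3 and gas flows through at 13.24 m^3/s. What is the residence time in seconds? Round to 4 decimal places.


tau = V / Q_flow
tau = 1.97 / 13.24 = 0.1488 s


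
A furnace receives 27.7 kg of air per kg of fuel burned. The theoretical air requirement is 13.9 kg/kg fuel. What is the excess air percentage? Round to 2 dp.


Excess air = actual - stoichiometric = 27.7 - 13.9 = 13.80 kg/kg fuel
Excess air % = (excess / stoich) * 100 = (13.80 / 13.9) * 100 = 99.28%


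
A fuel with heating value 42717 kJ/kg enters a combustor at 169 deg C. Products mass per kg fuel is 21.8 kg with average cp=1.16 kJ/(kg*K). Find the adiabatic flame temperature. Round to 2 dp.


T_ad = T_in + Hc / (m_p * cp)
Denominator = 21.8 * 1.16 = 25.2880
Temperature rise = 42717 / 25.2880 = 1689.22 K
T_ad = 169 + 1689.22 = 1858.22 deg C


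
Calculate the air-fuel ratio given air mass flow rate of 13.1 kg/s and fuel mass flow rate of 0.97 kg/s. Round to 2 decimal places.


AFR = m_air / m_fuel
AFR = 13.1 / 0.97 = 13.51


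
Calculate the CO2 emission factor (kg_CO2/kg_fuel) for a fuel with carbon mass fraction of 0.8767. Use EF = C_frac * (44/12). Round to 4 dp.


EF = C_frac * (M_CO2 / M_C)
EF = 0.8767 * (44/12)
EF = 0.8767 * 3.666667 = 3.2146 kg_CO2/kg_fuel


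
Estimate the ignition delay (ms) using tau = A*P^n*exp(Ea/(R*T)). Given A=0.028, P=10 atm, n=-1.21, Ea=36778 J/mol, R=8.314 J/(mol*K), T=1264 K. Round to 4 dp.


tau = A * P^n * exp(Ea/(R*T))
P^n = 10^(-1.21) = 0.06165950
Ea/(R*T) = 36778/(8.314*1264) = 3.499702
exp(Ea/(R*T)) = 33.105571
tau = 0.028 * 0.06165950 * 33.105571 = 0.0572 ms


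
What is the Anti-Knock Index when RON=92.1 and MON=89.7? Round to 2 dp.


AKI = (RON + MON) / 2
AKI = (92.1 + 89.7) / 2
AKI = 181.8 / 2 = 90.90


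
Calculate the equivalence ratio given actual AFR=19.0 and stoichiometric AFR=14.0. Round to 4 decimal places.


phi = AFR_stoich / AFR_actual
phi = 14.0 / 19.0 = 0.7368


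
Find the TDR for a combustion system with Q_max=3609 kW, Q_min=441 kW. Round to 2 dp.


TDR = Q_max / Q_min
TDR = 3609 / 441 = 8.18


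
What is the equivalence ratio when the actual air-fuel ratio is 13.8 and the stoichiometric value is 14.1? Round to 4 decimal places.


phi = AFR_stoich / AFR_actual
phi = 14.1 / 13.8 = 1.0217


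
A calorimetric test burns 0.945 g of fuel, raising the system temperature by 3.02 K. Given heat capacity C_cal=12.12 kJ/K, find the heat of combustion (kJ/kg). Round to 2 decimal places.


Hc = C_cal * delta_T / m_fuel
Q_released = 12.12 * 3.02 = 36.6024 kJ
m_fuel = 0.945 g = 0.945/1000 kg = 0.000945 kg
Hc = 36.6024 / 0.000945 = 38732.70 kJ/kg


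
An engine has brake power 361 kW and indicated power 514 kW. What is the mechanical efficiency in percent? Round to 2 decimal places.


eta_mech = (BP / IP) * 100
Ratio = 361 / 514 = 0.7023
eta_mech = 0.7023 * 100 = 70.23%


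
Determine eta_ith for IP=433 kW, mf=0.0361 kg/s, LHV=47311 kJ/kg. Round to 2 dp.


eta_ith = (IP / (mf * LHV)) * 100
Denominator = 0.0361 * 47311 = 1707.9271 kW
eta_ith = (433 / 1707.9271) * 100 = 25.35%


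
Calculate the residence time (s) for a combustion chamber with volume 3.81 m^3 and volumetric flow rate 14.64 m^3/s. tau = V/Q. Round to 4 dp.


tau = V / Q_flow
tau = 3.81 / 14.64 = 0.2602 s


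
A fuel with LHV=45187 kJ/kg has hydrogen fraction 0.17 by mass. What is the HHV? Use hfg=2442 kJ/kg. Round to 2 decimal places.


HHV = LHV + hfg * 9 * H
Water addition = 2442 * 9 * 0.17 = 3736.260 kJ/kg
HHV = 45187 + 3736.260 = 48923.26 kJ/kg


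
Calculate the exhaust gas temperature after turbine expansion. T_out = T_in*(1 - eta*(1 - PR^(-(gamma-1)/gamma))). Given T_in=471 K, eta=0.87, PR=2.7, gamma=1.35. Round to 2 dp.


T_out = T_in * (1 - eta * (1 - PR^(-(gamma-1)/gamma)))
Exponent = -(1.35-1)/1.35 = -0.25925926
PR^exp = 2.7^(-0.25925926) = 0.77297411
Factor = 1 - 0.87*(1 - 0.77297411) = 0.80248748
T_out = 471 * 0.80248748 = 377.97 K


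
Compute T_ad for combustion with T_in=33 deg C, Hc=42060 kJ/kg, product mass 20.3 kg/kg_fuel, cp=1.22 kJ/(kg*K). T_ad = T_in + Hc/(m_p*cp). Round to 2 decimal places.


T_ad = T_in + Hc / (m_p * cp)
Denominator = 20.3 * 1.22 = 24.7660
Temperature rise = 42060 / 24.7660 = 1698.30 K
T_ad = 33 + 1698.30 = 1731.30 deg C


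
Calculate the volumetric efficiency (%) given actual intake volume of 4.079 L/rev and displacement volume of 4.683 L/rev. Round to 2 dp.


eta_v = (V_actual / V_disp) * 100
Ratio = 4.079 / 4.683 = 0.8710
eta_v = 0.8710 * 100 = 87.10%


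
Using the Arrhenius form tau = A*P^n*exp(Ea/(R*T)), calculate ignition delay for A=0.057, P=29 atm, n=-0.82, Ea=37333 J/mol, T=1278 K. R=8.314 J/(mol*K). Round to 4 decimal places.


tau = A * P^n * exp(Ea/(R*T))
P^n = 29^(-0.82) = 0.06321696
Ea/(R*T) = 37333/(8.314*1278) = 3.513598
exp(Ea/(R*T)) = 33.568817
tau = 0.057 * 0.06321696 * 33.568817 = 0.1210 ms


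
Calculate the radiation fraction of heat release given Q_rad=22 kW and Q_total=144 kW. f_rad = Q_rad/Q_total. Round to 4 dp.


f_rad = Q_rad / Q_total
f_rad = 22 / 144 = 0.1528


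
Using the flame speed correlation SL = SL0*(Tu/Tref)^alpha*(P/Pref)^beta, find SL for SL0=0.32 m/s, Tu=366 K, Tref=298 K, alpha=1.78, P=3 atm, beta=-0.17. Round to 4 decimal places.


SL = SL0 * (Tu/Tref)^alpha * (P/Pref)^beta
T ratio = 366/298 = 1.22818792
(T ratio)^alpha = 1.22818792^1.78 = 1.441755
(P/Pref)^beta = 3^(-0.17) = 0.829639
SL = 0.32 * 1.441755 * 0.829639 = 0.3828 m/s


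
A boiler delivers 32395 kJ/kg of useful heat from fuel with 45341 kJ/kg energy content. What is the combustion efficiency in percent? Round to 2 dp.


Efficiency = (Q_useful / Q_fuel) * 100
Efficiency = (32395 / 45341) * 100
Efficiency = 0.7145 * 100 = 71.45%


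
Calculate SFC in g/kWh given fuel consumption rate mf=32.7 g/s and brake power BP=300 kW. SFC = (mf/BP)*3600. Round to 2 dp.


SFC = (mf / BP) * 3600
Rate = 32.7 / 300 = 0.109000 g/(s*kW)
SFC = 0.109000 * 3600 = 392.40 g/kWh


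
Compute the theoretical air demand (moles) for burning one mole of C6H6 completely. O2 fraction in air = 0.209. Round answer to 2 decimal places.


Balanced combustion: C6H6 + 7.5 O2 -> 6 CO2 + 3 H2O
O2 needed = C + H/4 = 6 + 6/4 = 7.50 moles
Air moles = O2 / 0.209 = 7.50 / 0.209 = 35.89 moles air


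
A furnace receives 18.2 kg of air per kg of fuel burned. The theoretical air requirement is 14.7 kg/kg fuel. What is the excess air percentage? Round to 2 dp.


Excess air = actual - stoichiometric = 18.2 - 14.7 = 3.50 kg/kg fuel
Excess air % = (excess / stoich) * 100 = (3.50 / 14.7) * 100 = 23.81%


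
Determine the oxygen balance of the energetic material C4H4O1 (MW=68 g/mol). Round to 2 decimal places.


OB = -1600 * (2C + H/2 - O) / MW
Inner = 2*4 + 4/2 - 1 = 9.00
OB = -1600 * 9.00 / 68 = -211.76%


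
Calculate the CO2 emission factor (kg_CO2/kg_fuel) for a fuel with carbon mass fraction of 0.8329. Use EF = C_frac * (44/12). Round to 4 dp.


EF = C_frac * (M_CO2 / M_C)
EF = 0.8329 * (44/12)
EF = 0.8329 * 3.666667 = 3.0540 kg_CO2/kg_fuel


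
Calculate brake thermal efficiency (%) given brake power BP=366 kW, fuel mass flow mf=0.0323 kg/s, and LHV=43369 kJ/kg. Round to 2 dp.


eta_BTE = (BP / (mf * LHV)) * 100
Denominator = 0.0323 * 43369 = 1400.8187 kW
eta_BTE = (366 / 1400.8187) * 100 = 26.13%


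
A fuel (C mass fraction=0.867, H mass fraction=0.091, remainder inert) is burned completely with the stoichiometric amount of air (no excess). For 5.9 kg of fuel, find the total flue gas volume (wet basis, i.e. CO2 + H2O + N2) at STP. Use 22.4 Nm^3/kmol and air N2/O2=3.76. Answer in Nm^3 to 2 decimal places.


Per kg fuel: CO2 = (C/12 kmol)*22.4 = (0.867/12)*22.4 = 1.61840 Nm^3
Per kg fuel: H2O = (H/2 kmol)*22.4 = (0.091/2)*22.4 = 1.01920 Nm^3
O2 needed per kg fuel = C/12 + H/4 = 0.867/12 + 0.091/4 = 0.09500000 kmol
Per kg fuel: N2 = O2*3.76*22.4 = 0.09500000*3.76*22.4 = 8.00128 Nm^3
Total per kg = 1.61840 + 1.01920 + 8.00128 = 10.63888 Nm^3
Total = 10.63888 * 5.9 = 62.77 Nm^3


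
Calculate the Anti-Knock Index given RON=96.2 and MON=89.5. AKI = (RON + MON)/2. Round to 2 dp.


AKI = (RON + MON) / 2
AKI = (96.2 + 89.5) / 2
AKI = 185.7 / 2 = 92.85


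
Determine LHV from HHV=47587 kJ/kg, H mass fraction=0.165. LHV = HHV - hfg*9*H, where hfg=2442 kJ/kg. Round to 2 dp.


LHV = HHV - hfg * 9 * H
Water correction = 2442 * 9 * 0.165 = 3626.370 kJ/kg
LHV = 47587 - 3626.370 = 43960.63 kJ/kg


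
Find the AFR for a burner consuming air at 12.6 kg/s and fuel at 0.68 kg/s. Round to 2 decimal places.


AFR = m_air / m_fuel
AFR = 12.6 / 0.68 = 18.53


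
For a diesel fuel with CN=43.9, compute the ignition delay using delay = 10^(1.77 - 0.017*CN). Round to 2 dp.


delay = 10^(1.77 - 0.017*CN)
Exponent = 1.77 - 0.017*43.9 = 1.0237
delay = 10^1.0237 = 10.56 ms


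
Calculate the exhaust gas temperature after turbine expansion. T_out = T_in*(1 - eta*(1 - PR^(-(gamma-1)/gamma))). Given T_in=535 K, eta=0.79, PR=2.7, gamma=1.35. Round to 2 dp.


T_out = T_in * (1 - eta * (1 - PR^(-(gamma-1)/gamma)))
Exponent = -(1.35-1)/1.35 = -0.25925926
PR^exp = 2.7^(-0.25925926) = 0.77297411
Factor = 1 - 0.79*(1 - 0.77297411) = 0.82064955
T_out = 535 * 0.82064955 = 439.05 K


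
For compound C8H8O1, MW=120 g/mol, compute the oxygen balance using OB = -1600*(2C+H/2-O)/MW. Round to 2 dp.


OB = -1600 * (2C + H/2 - O) / MW
Inner = 2*8 + 8/2 - 1 = 19.00
OB = -1600 * 19.00 / 120 = -253.33%


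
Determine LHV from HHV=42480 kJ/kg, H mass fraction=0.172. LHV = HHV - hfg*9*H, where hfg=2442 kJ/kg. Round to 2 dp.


LHV = HHV - hfg * 9 * H
Water correction = 2442 * 9 * 0.172 = 3780.216 kJ/kg
LHV = 42480 - 3780.216 = 38699.78 kJ/kg


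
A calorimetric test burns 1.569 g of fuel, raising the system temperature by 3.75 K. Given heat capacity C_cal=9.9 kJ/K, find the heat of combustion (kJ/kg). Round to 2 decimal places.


Hc = C_cal * delta_T / m_fuel
Q_released = 9.9 * 3.75 = 37.1250 kJ
m_fuel = 1.569 g = 1.569/1000 kg = 0.001569 kg
Hc = 37.1250 / 0.001569 = 23661.57 kJ/kg


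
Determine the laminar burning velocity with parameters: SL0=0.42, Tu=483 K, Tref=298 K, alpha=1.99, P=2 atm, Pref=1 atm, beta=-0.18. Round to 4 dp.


SL = SL0 * (Tu/Tref)^alpha * (P/Pref)^beta
T ratio = 483/298 = 1.62080537
(T ratio)^alpha = 1.62080537^1.99 = 2.614354
(P/Pref)^beta = 2^(-0.18) = 0.882703
SL = 0.42 * 2.614354 * 0.882703 = 0.9692 m/s


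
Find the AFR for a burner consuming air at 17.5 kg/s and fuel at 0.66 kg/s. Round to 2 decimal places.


AFR = m_air / m_fuel
AFR = 17.5 / 0.66 = 26.52


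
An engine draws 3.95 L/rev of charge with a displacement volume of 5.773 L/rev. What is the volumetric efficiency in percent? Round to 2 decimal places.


eta_v = (V_actual / V_disp) * 100
Ratio = 3.95 / 5.773 = 0.6842
eta_v = 0.6842 * 100 = 68.42%


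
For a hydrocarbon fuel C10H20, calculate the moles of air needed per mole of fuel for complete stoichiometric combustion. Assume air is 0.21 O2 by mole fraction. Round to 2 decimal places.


Balanced combustion: C10H20 + 15 O2 -> 10 CO2 + 10 H2O
O2 needed = C + H/4 = 10 + 20/4 = 15.00 moles
Air moles = O2 / 0.21 = 15.00 / 0.21 = 71.43 moles air


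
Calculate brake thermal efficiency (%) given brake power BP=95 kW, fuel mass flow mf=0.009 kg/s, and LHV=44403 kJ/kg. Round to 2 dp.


eta_BTE = (BP / (mf * LHV)) * 100
Denominator = 0.009 * 44403 = 399.6270 kW
eta_BTE = (95 / 399.6270) * 100 = 23.77%


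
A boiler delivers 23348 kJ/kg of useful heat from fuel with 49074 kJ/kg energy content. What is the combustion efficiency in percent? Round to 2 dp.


Efficiency = (Q_useful / Q_fuel) * 100
Efficiency = (23348 / 49074) * 100
Efficiency = 0.4758 * 100 = 47.58%


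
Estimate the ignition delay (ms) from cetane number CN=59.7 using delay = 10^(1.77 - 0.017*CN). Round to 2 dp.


delay = 10^(1.77 - 0.017*CN)
Exponent = 1.77 - 0.017*59.7 = 0.7551
delay = 10^0.7551 = 5.69 ms


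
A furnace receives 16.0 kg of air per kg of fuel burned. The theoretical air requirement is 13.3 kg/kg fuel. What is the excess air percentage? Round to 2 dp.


Excess air = actual - stoichiometric = 16.0 - 13.3 = 2.70 kg/kg fuel
Excess air % = (excess / stoich) * 100 = (2.70 / 13.3) * 100 = 20.30%


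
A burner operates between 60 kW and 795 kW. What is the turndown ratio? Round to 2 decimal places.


TDR = Q_max / Q_min
TDR = 795 / 60 = 13.25


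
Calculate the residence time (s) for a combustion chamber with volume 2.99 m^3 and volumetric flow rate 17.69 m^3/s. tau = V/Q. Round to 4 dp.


tau = V / Q_flow
tau = 2.99 / 17.69 = 0.1690 s


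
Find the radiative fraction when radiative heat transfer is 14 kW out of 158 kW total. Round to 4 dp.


f_rad = Q_rad / Q_total
f_rad = 14 / 158 = 0.0886


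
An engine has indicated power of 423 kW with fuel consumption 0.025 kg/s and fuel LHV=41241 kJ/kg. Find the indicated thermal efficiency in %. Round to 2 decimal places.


eta_ith = (IP / (mf * LHV)) * 100
Denominator = 0.025 * 41241 = 1031.0250 kW
eta_ith = (423 / 1031.0250) * 100 = 41.03%


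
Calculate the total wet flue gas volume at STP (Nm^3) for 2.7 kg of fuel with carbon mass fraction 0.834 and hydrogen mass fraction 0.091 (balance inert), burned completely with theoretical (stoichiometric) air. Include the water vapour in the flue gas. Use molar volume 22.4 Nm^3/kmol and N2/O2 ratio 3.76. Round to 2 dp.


Per kg fuel: CO2 = (C/12 kmol)*22.4 = (0.834/12)*22.4 = 1.55680 Nm^3
Per kg fuel: H2O = (H/2 kmol)*22.4 = (0.091/2)*22.4 = 1.01920 Nm^3
O2 needed per kg fuel = C/12 + H/4 = 0.834/12 + 0.091/4 = 0.09225000 kmol
Per kg fuel: N2 = O2*3.76*22.4 = 0.09225000*3.76*22.4 = 7.76966 Nm^3
Total per kg = 1.55680 + 1.01920 + 7.76966 = 10.34566 Nm^3
Total = 10.34566 * 2.7 = 27.93 Nm^3


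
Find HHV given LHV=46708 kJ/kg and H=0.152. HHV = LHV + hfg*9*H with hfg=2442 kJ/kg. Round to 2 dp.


HHV = LHV + hfg * 9 * H
Water addition = 2442 * 9 * 0.152 = 3340.656 kJ/kg
HHV = 46708 + 3340.656 = 50048.66 kJ/kg


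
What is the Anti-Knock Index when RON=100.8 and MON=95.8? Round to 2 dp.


AKI = (RON + MON) / 2
AKI = (100.8 + 95.8) / 2
AKI = 196.6 / 2 = 98.30


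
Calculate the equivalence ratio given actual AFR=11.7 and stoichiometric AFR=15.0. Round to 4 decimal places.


phi = AFR_stoich / AFR_actual
phi = 15.0 / 11.7 = 1.2821


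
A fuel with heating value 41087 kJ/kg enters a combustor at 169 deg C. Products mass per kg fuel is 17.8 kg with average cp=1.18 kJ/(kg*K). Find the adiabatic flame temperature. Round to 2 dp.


T_ad = T_in + Hc / (m_p * cp)
Denominator = 17.8 * 1.18 = 21.0040
Temperature rise = 41087 / 21.0040 = 1956.15 K
T_ad = 169 + 1956.15 = 2125.15 deg C


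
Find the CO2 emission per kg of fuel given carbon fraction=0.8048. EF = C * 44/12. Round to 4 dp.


EF = C_frac * (M_CO2 / M_C)
EF = 0.8048 * (44/12)
EF = 0.8048 * 3.666667 = 2.9509 kg_CO2/kg_fuel


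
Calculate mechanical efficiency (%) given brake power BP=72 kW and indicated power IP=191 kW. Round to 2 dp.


eta_mech = (BP / IP) * 100
Ratio = 72 / 191 = 0.3770
eta_mech = 0.3770 * 100 = 37.70%


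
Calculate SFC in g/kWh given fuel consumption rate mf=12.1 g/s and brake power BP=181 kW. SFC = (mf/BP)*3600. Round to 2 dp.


SFC = (mf / BP) * 3600
Rate = 12.1 / 181 = 0.066851 g/(s*kW)
SFC = 0.066851 * 3600 = 240.66 g/kWh


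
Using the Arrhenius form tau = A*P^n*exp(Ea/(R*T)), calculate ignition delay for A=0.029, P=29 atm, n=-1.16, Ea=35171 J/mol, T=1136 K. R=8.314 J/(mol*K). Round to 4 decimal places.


tau = A * P^n * exp(Ea/(R*T))
P^n = 29^(-1.16) = 0.02011955
Ea/(R*T) = 35171/(8.314*1136) = 3.723886
exp(Ea/(R*T)) = 41.425055
tau = 0.029 * 0.02011955 * 41.425055 = 0.0242 ms


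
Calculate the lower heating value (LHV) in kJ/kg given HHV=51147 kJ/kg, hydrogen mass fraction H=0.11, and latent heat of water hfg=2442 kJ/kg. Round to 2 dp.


LHV = HHV - hfg * 9 * H
Water correction = 2442 * 9 * 0.11 = 2417.580 kJ/kg
LHV = 51147 - 2417.580 = 48729.42 kJ/kg


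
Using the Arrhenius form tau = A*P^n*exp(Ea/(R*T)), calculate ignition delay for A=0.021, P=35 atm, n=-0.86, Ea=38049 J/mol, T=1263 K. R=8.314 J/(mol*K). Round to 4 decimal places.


tau = A * P^n * exp(Ea/(R*T))
P^n = 35^(-0.86) = 0.04700039
Ea/(R*T) = 38049/(8.314*1263) = 3.623513
exp(Ea/(R*T)) = 37.468982
tau = 0.021 * 0.04700039 * 37.468982 = 0.0370 ms


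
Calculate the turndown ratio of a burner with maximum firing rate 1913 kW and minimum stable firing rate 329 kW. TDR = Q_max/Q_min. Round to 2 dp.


TDR = Q_max / Q_min
TDR = 1913 / 329 = 5.81


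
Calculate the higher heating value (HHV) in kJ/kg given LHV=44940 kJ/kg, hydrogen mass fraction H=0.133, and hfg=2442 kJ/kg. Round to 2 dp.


HHV = LHV + hfg * 9 * H
Water addition = 2442 * 9 * 0.133 = 2923.074 kJ/kg
HHV = 44940 + 2923.074 = 47863.07 kJ/kg


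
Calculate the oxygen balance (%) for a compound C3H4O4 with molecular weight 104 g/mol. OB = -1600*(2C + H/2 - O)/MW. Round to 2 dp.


OB = -1600 * (2C + H/2 - O) / MW
Inner = 2*3 + 4/2 - 4 = 4.00
OB = -1600 * 4.00 / 104 = -61.54%


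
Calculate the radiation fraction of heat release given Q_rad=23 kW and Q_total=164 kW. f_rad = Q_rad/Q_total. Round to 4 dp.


f_rad = Q_rad / Q_total
f_rad = 23 / 164 = 0.1402


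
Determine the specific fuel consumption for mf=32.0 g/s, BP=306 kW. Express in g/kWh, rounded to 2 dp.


SFC = (mf / BP) * 3600
Rate = 32.0 / 306 = 0.104575 g/(s*kW)
SFC = 0.104575 * 3600 = 376.47 g/kWh


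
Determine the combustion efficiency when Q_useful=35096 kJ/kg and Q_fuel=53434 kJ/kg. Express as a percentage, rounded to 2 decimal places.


Efficiency = (Q_useful / Q_fuel) * 100
Efficiency = (35096 / 53434) * 100
Efficiency = 0.6568 * 100 = 65.68%


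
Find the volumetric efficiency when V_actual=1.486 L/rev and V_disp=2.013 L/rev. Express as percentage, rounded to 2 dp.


eta_v = (V_actual / V_disp) * 100
Ratio = 1.486 / 2.013 = 0.7382
eta_v = 0.7382 * 100 = 73.82%


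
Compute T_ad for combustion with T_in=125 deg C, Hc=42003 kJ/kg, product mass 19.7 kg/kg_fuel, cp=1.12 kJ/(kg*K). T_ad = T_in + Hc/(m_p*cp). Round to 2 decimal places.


T_ad = T_in + Hc / (m_p * cp)
Denominator = 19.7 * 1.12 = 22.0640
Temperature rise = 42003 / 22.0640 = 1903.69 K
T_ad = 125 + 1903.69 = 2028.69 deg C


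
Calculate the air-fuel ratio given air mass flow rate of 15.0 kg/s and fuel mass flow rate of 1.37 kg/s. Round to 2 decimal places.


AFR = m_air / m_fuel
AFR = 15.0 / 1.37 = 10.95


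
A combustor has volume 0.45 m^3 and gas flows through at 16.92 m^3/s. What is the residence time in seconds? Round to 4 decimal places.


tau = V / Q_flow
tau = 0.45 / 16.92 = 0.0266 s


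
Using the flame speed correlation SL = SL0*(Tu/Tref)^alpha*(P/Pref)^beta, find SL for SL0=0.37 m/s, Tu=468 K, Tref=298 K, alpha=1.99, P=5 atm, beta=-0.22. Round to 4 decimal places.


SL = SL0 * (Tu/Tref)^alpha * (P/Pref)^beta
T ratio = 468/298 = 1.57046980
(T ratio)^alpha = 1.57046980^1.99 = 2.455268
(P/Pref)^beta = 5^(-0.22) = 0.701821
SL = 0.37 * 2.455268 * 0.701821 = 0.6376 m/s


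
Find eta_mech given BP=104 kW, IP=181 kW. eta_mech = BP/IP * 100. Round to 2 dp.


eta_mech = (BP / IP) * 100
Ratio = 104 / 181 = 0.5746
eta_mech = 0.5746 * 100 = 57.46%


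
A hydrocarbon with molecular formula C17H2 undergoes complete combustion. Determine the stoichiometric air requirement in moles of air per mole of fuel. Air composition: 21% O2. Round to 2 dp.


Balanced combustion: C17H2 + 17.5 O2 -> 17 CO2 + 1 H2O
O2 needed = C + H/4 = 17 + 2/4 = 17.50 moles
Air moles = O2 / 0.21 = 17.50 / 0.21 = 83.33 moles air


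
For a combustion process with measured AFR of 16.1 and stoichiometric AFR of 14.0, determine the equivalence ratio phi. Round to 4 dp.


phi = AFR_stoich / AFR_actual
phi = 14.0 / 16.1 = 0.8696


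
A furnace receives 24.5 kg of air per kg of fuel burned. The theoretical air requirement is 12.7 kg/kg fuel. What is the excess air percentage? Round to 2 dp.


Excess air = actual - stoichiometric = 24.5 - 12.7 = 11.80 kg/kg fuel
Excess air % = (excess / stoich) * 100 = (11.80 / 12.7) * 100 = 92.91%


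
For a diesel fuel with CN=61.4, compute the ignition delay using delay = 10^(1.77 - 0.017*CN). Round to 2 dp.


delay = 10^(1.77 - 0.017*CN)
Exponent = 1.77 - 0.017*61.4 = 0.7262
delay = 10^0.7262 = 5.32 ms


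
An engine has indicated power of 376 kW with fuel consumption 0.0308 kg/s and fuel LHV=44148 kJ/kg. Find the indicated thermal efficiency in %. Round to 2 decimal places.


eta_ith = (IP / (mf * LHV)) * 100
Denominator = 0.0308 * 44148 = 1359.7584 kW
eta_ith = (376 / 1359.7584) * 100 = 27.65%


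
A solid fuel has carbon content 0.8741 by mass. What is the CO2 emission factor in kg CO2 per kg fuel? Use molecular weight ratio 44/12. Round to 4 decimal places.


EF = C_frac * (M_CO2 / M_C)
EF = 0.8741 * (44/12)
EF = 0.8741 * 3.666667 = 3.2050 kg_CO2/kg_fuel


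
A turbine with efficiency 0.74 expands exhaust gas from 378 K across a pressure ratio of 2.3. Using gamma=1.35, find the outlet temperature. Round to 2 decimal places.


T_out = T_in * (1 - eta * (1 - PR^(-(gamma-1)/gamma)))
Exponent = -(1.35-1)/1.35 = -0.25925926
PR^exp = 2.3^(-0.25925926) = 0.80578413
Factor = 1 - 0.74*(1 - 0.80578413) = 0.85628026
T_out = 378 * 0.85628026 = 323.67 K


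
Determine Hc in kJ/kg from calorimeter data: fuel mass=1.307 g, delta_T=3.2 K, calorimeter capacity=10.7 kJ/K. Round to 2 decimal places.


Hc = C_cal * delta_T / m_fuel
Q_released = 10.7 * 3.2 = 34.2400 kJ
m_fuel = 1.307 g = 1.307/1000 kg = 0.001307 kg
Hc = 34.2400 / 0.001307 = 26197.40 kJ/kg


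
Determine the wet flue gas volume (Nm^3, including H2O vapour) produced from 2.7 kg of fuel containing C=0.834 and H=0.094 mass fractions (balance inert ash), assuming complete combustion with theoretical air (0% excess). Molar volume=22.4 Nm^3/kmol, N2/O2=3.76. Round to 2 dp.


Per kg fuel: CO2 = (C/12 kmol)*22.4 = (0.834/12)*22.4 = 1.55680 Nm^3
Per kg fuel: H2O = (H/2 kmol)*22.4 = (0.094/2)*22.4 = 1.05280 Nm^3
O2 needed per kg fuel = C/12 + H/4 = 0.834/12 + 0.094/4 = 0.09300000 kmol
Per kg fuel: N2 = O2*3.76*22.4 = 0.09300000*3.76*22.4 = 7.83283 Nm^3
Total per kg = 1.55680 + 1.05280 + 7.83283 = 10.44243 Nm^3
Total = 10.44243 * 2.7 = 28.19 Nm^3


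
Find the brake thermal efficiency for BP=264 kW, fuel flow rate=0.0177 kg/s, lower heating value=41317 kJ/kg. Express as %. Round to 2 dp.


eta_BTE = (BP / (mf * LHV)) * 100
Denominator = 0.0177 * 41317 = 731.3109 kW
eta_BTE = (264 / 731.3109) * 100 = 36.10%


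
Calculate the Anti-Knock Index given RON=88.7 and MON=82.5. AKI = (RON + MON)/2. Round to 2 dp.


AKI = (RON + MON) / 2
AKI = (88.7 + 82.5) / 2
AKI = 171.2 / 2 = 85.60


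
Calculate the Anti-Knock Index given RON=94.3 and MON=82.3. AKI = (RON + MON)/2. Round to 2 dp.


AKI = (RON + MON) / 2
AKI = (94.3 + 82.3) / 2
AKI = 176.6 / 2 = 88.30


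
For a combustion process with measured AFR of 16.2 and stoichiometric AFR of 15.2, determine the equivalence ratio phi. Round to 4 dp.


phi = AFR_stoich / AFR_actual
phi = 15.2 / 16.2 = 0.9383


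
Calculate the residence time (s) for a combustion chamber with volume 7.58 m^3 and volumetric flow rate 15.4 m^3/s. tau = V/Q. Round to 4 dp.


tau = V / Q_flow
tau = 7.58 / 15.4 = 0.4922 s


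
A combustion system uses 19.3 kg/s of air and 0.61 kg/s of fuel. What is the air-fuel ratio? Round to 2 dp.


AFR = m_air / m_fuel
AFR = 19.3 / 0.61 = 31.64


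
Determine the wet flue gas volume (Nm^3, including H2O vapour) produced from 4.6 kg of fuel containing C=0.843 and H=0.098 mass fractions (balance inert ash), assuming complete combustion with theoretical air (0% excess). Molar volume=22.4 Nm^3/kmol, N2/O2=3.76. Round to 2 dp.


Per kg fuel: CO2 = (C/12 kmol)*22.4 = (0.843/12)*22.4 = 1.57360 Nm^3
Per kg fuel: H2O = (H/2 kmol)*22.4 = (0.098/2)*22.4 = 1.09760 Nm^3
O2 needed per kg fuel = C/12 + H/4 = 0.843/12 + 0.098/4 = 0.09475000 kmol
Per kg fuel: N2 = O2*3.76*22.4 = 0.09475000*3.76*22.4 = 7.98022 Nm^3
Total per kg = 1.57360 + 1.09760 + 7.98022 = 10.65142 Nm^3
Total = 10.65142 * 4.6 = 49.00 Nm^3


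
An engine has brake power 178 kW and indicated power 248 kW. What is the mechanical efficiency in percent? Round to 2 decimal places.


eta_mech = (BP / IP) * 100
Ratio = 178 / 248 = 0.7177
eta_mech = 0.7177 * 100 = 71.77%


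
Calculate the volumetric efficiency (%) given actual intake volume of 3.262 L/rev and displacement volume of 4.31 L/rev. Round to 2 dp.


eta_v = (V_actual / V_disp) * 100
Ratio = 3.262 / 4.31 = 0.7568
eta_v = 0.7568 * 100 = 75.68%


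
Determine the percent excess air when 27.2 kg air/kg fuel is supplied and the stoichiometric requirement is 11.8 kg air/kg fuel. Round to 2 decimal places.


Excess air = actual - stoichiometric = 27.2 - 11.8 = 15.40 kg/kg fuel
Excess air % = (excess / stoich) * 100 = (15.40 / 11.8) * 100 = 130.51%


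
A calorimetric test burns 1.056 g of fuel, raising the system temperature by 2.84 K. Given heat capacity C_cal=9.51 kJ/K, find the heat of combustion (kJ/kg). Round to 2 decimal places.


Hc = C_cal * delta_T / m_fuel
Q_released = 9.51 * 2.84 = 27.0084 kJ
m_fuel = 1.056 g = 1.056/1000 kg = 0.001056 kg
Hc = 27.0084 / 0.001056 = 25576.14 kJ/kg


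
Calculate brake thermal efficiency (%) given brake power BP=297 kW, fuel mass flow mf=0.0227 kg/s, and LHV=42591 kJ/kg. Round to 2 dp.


eta_BTE = (BP / (mf * LHV)) * 100
Denominator = 0.0227 * 42591 = 966.8157 kW
eta_BTE = (297 / 966.8157) * 100 = 30.72%


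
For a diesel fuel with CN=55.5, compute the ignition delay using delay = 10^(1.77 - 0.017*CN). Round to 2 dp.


delay = 10^(1.77 - 0.017*CN)
Exponent = 1.77 - 0.017*55.5 = 0.8265
delay = 10^0.8265 = 6.71 ms


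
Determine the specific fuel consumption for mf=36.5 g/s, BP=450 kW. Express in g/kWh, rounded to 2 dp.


SFC = (mf / BP) * 3600
Rate = 36.5 / 450 = 0.081111 g/(s*kW)
SFC = 0.081111 * 3600 = 292.00 g/kWh


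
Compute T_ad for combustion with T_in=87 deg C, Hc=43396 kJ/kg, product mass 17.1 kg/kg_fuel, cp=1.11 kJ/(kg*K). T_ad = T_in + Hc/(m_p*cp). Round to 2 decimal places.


T_ad = T_in + Hc / (m_p * cp)
Denominator = 17.1 * 1.11 = 18.9810
Temperature rise = 43396 / 18.9810 = 2286.29 K
T_ad = 87 + 2286.29 = 2373.29 deg C


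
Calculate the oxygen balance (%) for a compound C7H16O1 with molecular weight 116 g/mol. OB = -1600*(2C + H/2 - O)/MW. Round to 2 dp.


OB = -1600 * (2C + H/2 - O) / MW
Inner = 2*7 + 16/2 - 1 = 21.00
OB = -1600 * 21.00 / 116 = -289.66%


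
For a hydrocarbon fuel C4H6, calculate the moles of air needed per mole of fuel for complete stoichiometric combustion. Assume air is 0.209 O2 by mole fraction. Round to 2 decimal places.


Balanced combustion: C4H6 + 5.5 O2 -> 4 CO2 + 3 H2O
O2 needed = C + H/4 = 4 + 6/4 = 5.50 moles
Air moles = O2 / 0.209 = 5.50 / 0.209 = 26.32 moles air


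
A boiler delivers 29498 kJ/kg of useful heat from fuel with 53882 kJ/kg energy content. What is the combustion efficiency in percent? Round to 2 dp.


Efficiency = (Q_useful / Q_fuel) * 100
Efficiency = (29498 / 53882) * 100
Efficiency = 0.5475 * 100 = 54.75%


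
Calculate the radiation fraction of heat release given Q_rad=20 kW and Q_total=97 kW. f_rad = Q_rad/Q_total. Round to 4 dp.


f_rad = Q_rad / Q_total
f_rad = 20 / 97 = 0.2062


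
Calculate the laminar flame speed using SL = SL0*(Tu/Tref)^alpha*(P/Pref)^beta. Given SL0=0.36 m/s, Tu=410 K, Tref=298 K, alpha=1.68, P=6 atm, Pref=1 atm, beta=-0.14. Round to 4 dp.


SL = SL0 * (Tu/Tref)^alpha * (P/Pref)^beta
T ratio = 410/298 = 1.37583893
(T ratio)^alpha = 1.37583893^1.68 = 1.709203
(P/Pref)^beta = 6^(-0.14) = 0.778142
SL = 0.36 * 1.709203 * 0.778142 = 0.4788 m/s


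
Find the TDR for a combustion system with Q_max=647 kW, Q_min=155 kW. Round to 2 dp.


TDR = Q_max / Q_min
TDR = 647 / 155 = 4.17


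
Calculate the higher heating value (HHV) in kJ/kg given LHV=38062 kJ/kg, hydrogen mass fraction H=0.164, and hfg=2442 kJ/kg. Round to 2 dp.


HHV = LHV + hfg * 9 * H
Water addition = 2442 * 9 * 0.164 = 3604.392 kJ/kg
HHV = 38062 + 3604.392 = 41666.39 kJ/kg


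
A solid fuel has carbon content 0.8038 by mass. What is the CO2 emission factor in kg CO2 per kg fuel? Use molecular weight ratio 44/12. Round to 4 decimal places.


EF = C_frac * (M_CO2 / M_C)
EF = 0.8038 * (44/12)
EF = 0.8038 * 3.666667 = 2.9473 kg_CO2/kg_fuel


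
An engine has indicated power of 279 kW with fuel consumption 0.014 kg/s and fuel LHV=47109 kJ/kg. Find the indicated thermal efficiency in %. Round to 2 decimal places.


eta_ith = (IP / (mf * LHV)) * 100
Denominator = 0.014 * 47109 = 659.5260 kW
eta_ith = (279 / 659.5260) * 100 = 42.30%


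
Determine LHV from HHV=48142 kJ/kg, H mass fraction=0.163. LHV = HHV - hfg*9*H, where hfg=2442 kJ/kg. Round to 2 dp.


LHV = HHV - hfg * 9 * H
Water correction = 2442 * 9 * 0.163 = 3582.414 kJ/kg
LHV = 48142 - 3582.414 = 44559.59 kJ/kg


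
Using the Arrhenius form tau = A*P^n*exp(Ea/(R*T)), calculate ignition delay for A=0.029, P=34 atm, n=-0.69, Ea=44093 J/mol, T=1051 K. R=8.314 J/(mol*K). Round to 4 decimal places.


tau = A * P^n * exp(Ea/(R*T))
P^n = 34^(-0.69) = 0.08775655
Ea/(R*T) = 44093/(8.314*1051) = 5.046112
exp(Ea/(R*T)) = 155.417075
tau = 0.029 * 0.08775655 * 155.417075 = 0.3955 ms


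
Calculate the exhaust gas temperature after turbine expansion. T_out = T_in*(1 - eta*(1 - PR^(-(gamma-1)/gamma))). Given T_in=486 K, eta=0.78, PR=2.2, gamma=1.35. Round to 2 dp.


T_out = T_in * (1 - eta * (1 - PR^(-(gamma-1)/gamma)))
Exponent = -(1.35-1)/1.35 = -0.25925926
PR^exp = 2.2^(-0.25925926) = 0.81512413
Factor = 1 - 0.78*(1 - 0.81512413) = 0.85579682
T_out = 486 * 0.85579682 = 415.92 K


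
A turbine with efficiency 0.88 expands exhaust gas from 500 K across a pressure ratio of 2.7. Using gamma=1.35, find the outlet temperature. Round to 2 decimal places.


T_out = T_in * (1 - eta * (1 - PR^(-(gamma-1)/gamma)))
Exponent = -(1.35-1)/1.35 = -0.25925926
PR^exp = 2.7^(-0.25925926) = 0.77297411
Factor = 1 - 0.88*(1 - 0.77297411) = 0.80021722
T_out = 500 * 0.80021722 = 400.11 K


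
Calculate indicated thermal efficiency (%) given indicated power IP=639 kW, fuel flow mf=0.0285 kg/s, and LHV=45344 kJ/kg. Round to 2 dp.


eta_ith = (IP / (mf * LHV)) * 100
Denominator = 0.0285 * 45344 = 1292.3040 kW
eta_ith = (639 / 1292.3040) * 100 = 49.45%


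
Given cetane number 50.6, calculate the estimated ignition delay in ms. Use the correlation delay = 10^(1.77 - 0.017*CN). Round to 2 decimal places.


delay = 10^(1.77 - 0.017*CN)
Exponent = 1.77 - 0.017*50.6 = 0.9098
delay = 10^0.9098 = 8.12 ms


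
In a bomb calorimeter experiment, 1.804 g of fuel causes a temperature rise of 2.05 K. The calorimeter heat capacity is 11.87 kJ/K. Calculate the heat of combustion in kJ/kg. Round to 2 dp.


Hc = C_cal * delta_T / m_fuel
Q_released = 11.87 * 2.05 = 24.3335 kJ
m_fuel = 1.804 g = 1.804/1000 kg = 0.001804 kg
Hc = 24.3335 / 0.001804 = 13488.64 kJ/kg


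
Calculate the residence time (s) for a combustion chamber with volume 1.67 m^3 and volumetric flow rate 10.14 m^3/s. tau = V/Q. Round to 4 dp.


tau = V / Q_flow
tau = 1.67 / 10.14 = 0.1647 s


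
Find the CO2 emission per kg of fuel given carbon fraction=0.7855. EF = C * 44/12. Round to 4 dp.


EF = C_frac * (M_CO2 / M_C)
EF = 0.7855 * (44/12)
EF = 0.7855 * 3.666667 = 2.8802 kg_CO2/kg_fuel
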